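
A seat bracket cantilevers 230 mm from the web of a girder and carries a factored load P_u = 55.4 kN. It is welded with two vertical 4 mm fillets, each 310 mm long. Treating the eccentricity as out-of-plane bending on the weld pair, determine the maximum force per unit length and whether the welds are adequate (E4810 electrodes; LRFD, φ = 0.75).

E48XX → F_EXX = 480 MPa.
L_w = 2 × 310 = 620 mm; section modulus (unit throat) S = 2 × L²/6 = 32030 mm².
Direct shear f_v = P/L_w = 55.4×10³/620 = 89.35 N/mm.
Moment M = P × e = 55.4×10³ × 230 = 12742000 N·mm; bending f_b = M/S = 397.8 N/mm.
f_max = √(f_v² + f_b²) = √(89.35² + 397.8²) = 407.7 N/mm.
φr_n = 0.75 × 0.6 × 480 × (0.707 × 4) = 610.8 N/mm → adequate.

f_max ≈ 408 N/mm; adequate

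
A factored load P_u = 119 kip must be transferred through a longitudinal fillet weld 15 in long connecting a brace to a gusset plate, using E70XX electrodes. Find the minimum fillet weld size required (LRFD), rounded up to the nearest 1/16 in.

w = 3/8 in

E70XX → F_EXX = 70 ksi.
Total weld length L = 15 in.
Required throat t_e = P_u / (φ × 0.6 F_EXX × L) = 119 / (0.75 × 0.6 × 70 × 15) = 0.2519 in.
Required leg w = t_e / 0.707 = 0.3562 in → use 3/8 in.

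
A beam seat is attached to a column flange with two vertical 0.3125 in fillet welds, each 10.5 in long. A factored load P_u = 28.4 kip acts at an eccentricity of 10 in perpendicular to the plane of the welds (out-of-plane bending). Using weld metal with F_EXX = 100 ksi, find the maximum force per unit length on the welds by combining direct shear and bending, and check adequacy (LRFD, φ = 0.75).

L_w = 2 × 10.5 = 21 in; section modulus (unit throat) S = 2 × L²/6 = 36.75 in².
Direct shear f_v = P/L_w = 28.4/21 = 1.352 kip/in.
Moment M = P × e = 28.4 × 10 = 284 kip·in; bending f_b = M/S = 7.728 kip/in.
f_max = √(f_v² + f_b²) = √(1.352² + 7.728²) = 7.845 kip/in.
φr_n = 0.75 × 0.6 × 100 × (0.707 × 0.3125) = 9.942 kip/in → adequate.

f_max ≈ 7.85 kip/in; adequate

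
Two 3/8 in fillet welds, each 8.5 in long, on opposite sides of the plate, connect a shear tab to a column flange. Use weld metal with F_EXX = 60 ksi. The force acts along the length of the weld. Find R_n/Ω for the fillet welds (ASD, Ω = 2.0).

Effective throat t_e = 0.707 × 0.375 = 0.2651 in.
Total length L = 17 in; A_we = 0.2651 × 17 = 4.507 in².
F_nw = 0.6 F_EXX = 0.6 × 60 = 36 ksi.
R_n = 36 × 4.507 = 162.3 kips; R_n/Ω = 162.3/2.0 = 81.13 kips.

R_n/Ω ≈ 81.1 kips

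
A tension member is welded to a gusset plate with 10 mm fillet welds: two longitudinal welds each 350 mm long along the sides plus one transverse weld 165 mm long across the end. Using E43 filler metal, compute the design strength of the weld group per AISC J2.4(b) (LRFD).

φR_n ≈ 1180 kN

E43XX → F_EXX = 430 MPa.
t_e = 0.707 × 10 = 7.07 mm.
R_nwl = 0.6 × 430 × 7.07 × 700 × 10⁻³ = 1277 kN (longitudinal, 2 welds).
R_nwt = 0.6 × 430 × 7.07 × 165 × 10⁻³ = 301 kN (transverse, base value).
(i) R_nwl + R_nwt = 1578 kN; (ii) 0.85 R_nwl + 1.5 R_nwt = 1537 kN.
R_n = max = 1578 kN [governs: (i)]; φR_n = 1183 kN.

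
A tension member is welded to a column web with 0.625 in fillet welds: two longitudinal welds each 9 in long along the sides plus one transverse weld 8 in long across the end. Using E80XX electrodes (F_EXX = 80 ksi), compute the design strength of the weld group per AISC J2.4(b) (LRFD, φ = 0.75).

t_e = 0.707 × 0.625 = 0.4419 in.
R_nwl = 0.6 × 80 × 0.4419 × 18 = 381.8 kip (longitudinal, 2 welds).
R_nwt = 0.6 × 80 × 0.4419 × 8 = 169.7 kip (transverse, base value).
(i) R_nwl + R_nwt = 551.5 kip; (ii) 0.85 R_nwl + 1.5 R_nwt = 579 kip.
R_n = max = 579 kip [governs: (ii)]; φR_n = 434.3 kip.

φR_n ≈ 434 kip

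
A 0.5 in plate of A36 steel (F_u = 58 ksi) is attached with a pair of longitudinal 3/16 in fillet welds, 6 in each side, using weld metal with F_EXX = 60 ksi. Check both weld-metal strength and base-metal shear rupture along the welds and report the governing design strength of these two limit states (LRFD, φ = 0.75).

t_e = 0.707 × 0.1875 = 0.1326 in; L = 12 in.
Weld metal: φR_n = 0.75 × 0.6 × 60 × 0.1326 × 12 = 42.95 kips.
Base metal (shear rupture): φR_n = 0.75 × 0.6 × 58 × 0.5 × 12 = 156.6 kips.
Governing: weld metal.

φR_n ≈ 43 kips (weld metal governs)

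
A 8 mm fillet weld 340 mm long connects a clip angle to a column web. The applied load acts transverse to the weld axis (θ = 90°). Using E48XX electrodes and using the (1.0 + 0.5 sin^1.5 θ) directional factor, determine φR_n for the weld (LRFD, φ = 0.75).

φR_n ≈ 623 kN

E48XX → F_EXX = 480 MPa.
t_e = 0.707 × 8 = 5.656 mm; A_we = 5.656 × 340 = 1923 mm².
Directional factor: 1.0 + 0.5 sin^1.5(90°) = 1.5.
F_nw = 0.6 × 480 × 1.5 = 432 MPa.
φR_n = 0.75 × 432 × 1923 × 10⁻³ = 623.1 kN.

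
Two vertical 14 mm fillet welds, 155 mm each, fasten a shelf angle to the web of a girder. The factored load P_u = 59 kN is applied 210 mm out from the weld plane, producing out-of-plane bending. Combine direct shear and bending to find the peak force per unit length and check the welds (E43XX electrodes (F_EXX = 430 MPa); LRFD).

f_max ≈ 1560 N/mm; adequate

L_w = 2 × 155 = 310 mm; section modulus (unit throat) S = 2 × L²/6 = 8008 mm².
Direct shear f_v = P/L_w = 59×10³/310 = 190.3 N/mm.
Moment M = P × e = 59×10³ × 210 = 12390000 N·mm; bending f_b = M/S = 1547 N/mm.
f_max = √(f_v² + f_b²) = √(190.3² + 1547²) = 1559 N/mm.
φr_n = 0.75 × 0.6 × 430 × (0.707 × 14) = 1915 N/mm → adequate.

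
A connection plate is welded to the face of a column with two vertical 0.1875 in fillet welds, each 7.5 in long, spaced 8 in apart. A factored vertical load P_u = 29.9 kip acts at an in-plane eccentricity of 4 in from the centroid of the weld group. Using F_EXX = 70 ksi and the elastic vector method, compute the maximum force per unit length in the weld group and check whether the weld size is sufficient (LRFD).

Total weld length L_w = 15 in. Treat welds as unit-width lines.
Polar moment about centroid: J = 2[d³/12 + d(b/2)²] = 2[7.5³/12 + 7.5×4²] = 310.3 in³.
Direct shear f_v = P/L_w = 29.9 / 15 = 1.993 kip/in (vertical).
Torsion M = P·e = 29.9 × 4 = 119.6 kip·in.
Critical point at (x, y) = (4, 3.75) from centroid. f_tx = M·y/J = 1.445 kip/in; f_ty = M·x/J = 1.542 kip/in.
Resultant f_max = √[f_tx² + (f_v + f_ty)²] = √[1.445² + (1.993 + 1.542)²] = 3.819 kip/in.
Capacity per unit length: φr_n = 0.75 × 0.6 × 70 × (0.707 × 0.1875) = 4.176 kip/in.
3.819 ≤ 4.176 → adequate.

f_max ≈ 3.82 kip/in; adequate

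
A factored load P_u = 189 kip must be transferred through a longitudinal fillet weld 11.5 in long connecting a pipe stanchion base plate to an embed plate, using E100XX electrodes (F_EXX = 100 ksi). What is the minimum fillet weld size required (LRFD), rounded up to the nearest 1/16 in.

w = 9/16 in

Total weld length L = 11.5 in.
Required throat t_e = P_u / (φ × 0.6 F_EXX × L) = 189 / (0.75 × 0.6 × 100 × 11.5) = 0.3652 in.
Required leg w = t_e / 0.707 = 0.5166 in → use 9/16 in.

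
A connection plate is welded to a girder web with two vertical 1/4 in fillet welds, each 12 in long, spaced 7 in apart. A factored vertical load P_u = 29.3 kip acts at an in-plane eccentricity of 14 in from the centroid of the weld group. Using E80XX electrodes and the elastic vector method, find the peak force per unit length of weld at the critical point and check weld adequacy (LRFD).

E80XX → F_EXX = 80 ksi.
Total weld length L_w = 24 in. Treat welds as unit-width lines.
Polar moment about centroid: J = 2[d³/12 + d(b/2)²] = 2[12³/12 + 12×3.5²] = 582 in³.
Direct shear f_v = P/L_w = 29.3 / 24 = 1.221 kip/in (vertical).
Torsion M = P·e = 29.3 × 14 = 410.2 kip·in.
Critical point at (x, y) = (3.5, 6) from centroid. f_tx = M·y/J = 4.229 kip/in; f_ty = M·x/J = 2.467 kip/in.
Resultant f_max = √[f_tx² + (f_v + f_ty)²] = √[4.229² + (1.221 + 2.467)²] = 5.611 kip/in.
Capacity per unit length: φr_n = 0.75 × 0.6 × 80 × (0.707 × 0.25) = 6.363 kip/in.
5.611 ≤ 6.363 → adequate.

f_max ≈ 5.61 kip/in; adequate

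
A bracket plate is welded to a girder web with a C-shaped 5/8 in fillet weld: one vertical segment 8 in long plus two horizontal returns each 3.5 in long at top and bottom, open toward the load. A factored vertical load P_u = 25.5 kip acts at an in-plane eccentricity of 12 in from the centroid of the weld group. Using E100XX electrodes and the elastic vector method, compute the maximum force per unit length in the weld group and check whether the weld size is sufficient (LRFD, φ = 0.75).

E100XX → F_EXX = 100 ksi.
Total weld length L_w = 15 in. Treat welds as unit-width lines.
Centroid: x̄ = 2×3.5×1.75 / 15 = 0.8167 in from the vertical weld.
Polar moment about centroid: J = I_x + I_y = [8³/12 + 2×3.5×4²] + [8×0.8167² + 2(3.5³/12 + 3.5×0.9333²)] = 173.2 in³.
Direct shear f_v = P/L_w = 25.5 / 15 = 1.7 kip/in (vertical).
Torsion M = P·e = 25.5 × 12 = 306 kip·in.
Critical point at (x, y) = (2.683, 4) from centroid. f_tx = M·y/J = 7.065 kip/in; f_ty = M·x/J = 4.74 kip/in.
Resultant f_max = √[f_tx² + (f_v + f_ty)²] = √[7.065² + (1.7 + 4.74)²] = 9.559 kip/in.
Capacity per unit length: φr_n = 0.75 × 0.6 × 100 × (0.707 × 0.625) = 19.88 kip/in.
9.559 ≤ 19.88 → adequate.

f_max ≈ 9.56 kip/in; adequate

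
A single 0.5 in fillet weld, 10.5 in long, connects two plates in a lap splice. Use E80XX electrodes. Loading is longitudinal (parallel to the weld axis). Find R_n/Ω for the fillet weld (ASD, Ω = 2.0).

E80XX → F_EXX = 80 ksi.
Effective throat t_e = 0.707 × 0.5 = 0.3535 in.
Total length L = 10.5 in; A_we = 0.3535 × 10.5 = 3.712 in².
F_nw = 0.6 F_EXX = 0.6 × 80 = 48 ksi.
R_n = 48 × 3.712 = 178.2 kips; R_n/Ω = 178.2/2.0 = 89.08 kips.

R_n/Ω ≈ 89.1 kips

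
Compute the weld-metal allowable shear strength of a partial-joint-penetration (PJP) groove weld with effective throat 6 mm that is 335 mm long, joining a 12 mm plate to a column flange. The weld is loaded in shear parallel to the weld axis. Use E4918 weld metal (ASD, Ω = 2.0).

R_n/Ω ≈ 295 kN

E49XX → F_EXX = 490 MPa.
Effective throat (given) t_e = 6 mm.
A_we = 6 × 335 = 2010 mm².
F_nw = 0.6 F_EXX = 294 MPa.
R_n/Ω = (294 × 2010) / 2.0 × 10⁻³ = 295.5 kN.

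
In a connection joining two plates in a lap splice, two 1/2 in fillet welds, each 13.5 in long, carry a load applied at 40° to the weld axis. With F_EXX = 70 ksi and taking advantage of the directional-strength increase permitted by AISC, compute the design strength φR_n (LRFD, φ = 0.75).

φR_n ≈ 378 kips

t_e = 0.707 × 0.5 = 0.3535 in; A_we = 0.3535 × 27 = 9.544 in².
Directional factor: 1.0 + 0.5 sin^1.5(40°) = 1.258.
F_nw = 0.6 × 70 × 1.258 = 52.82 ksi.
φR_n = 0.75 × 52.82 × 9.544 = 378.1 kips.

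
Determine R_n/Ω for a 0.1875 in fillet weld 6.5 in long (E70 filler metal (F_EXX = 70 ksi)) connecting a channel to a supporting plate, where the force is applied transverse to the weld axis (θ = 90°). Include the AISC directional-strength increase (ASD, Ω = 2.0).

R_n/Ω ≈ 27.1 kip

t_e = 0.707 × 0.1875 = 0.1326 in; A_we = 0.1326 × 6.5 = 0.8617 in².
Directional factor: 1.0 + 0.5 sin^1.5(90°) = 1.5.
F_nw = 0.6 × 70 × 1.5 = 63 ksi.
R_n/Ω = (63 × 0.8617) / 2.0 = 27.14 kip.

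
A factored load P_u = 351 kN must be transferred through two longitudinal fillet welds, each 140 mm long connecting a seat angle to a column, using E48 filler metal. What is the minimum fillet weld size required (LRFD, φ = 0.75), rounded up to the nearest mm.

E48XX → F_EXX = 480 MPa.
Total weld length L = 280 mm.
Required throat t_e = P_u / (φ × 0.6 F_EXX × L) = 351 / (0.75 × 0.6 × 480 × 280 × 10⁻³) = 5.804 mm.
Required leg w = t_e / 0.707 = 8.209 mm → use 9 mm.

w = 9 mm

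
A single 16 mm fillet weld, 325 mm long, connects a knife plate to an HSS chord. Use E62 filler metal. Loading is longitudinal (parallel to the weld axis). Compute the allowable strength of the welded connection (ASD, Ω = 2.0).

R_n/Ω ≈ 684 kN

E62XX → F_EXX = 620 MPa.
Effective throat t_e = 0.707 × 16 = 11.31 mm.
Total length L = 325 mm; A_we = 11.31 × 325 = 3676 mm².
F_nw = 0.6 F_EXX = 0.6 × 620 = 372 MPa.
R_n = 372 × 3676 × 10⁻³ = 1368 kN; R_n/Ω = 1368/2.0 = 683.8 kN.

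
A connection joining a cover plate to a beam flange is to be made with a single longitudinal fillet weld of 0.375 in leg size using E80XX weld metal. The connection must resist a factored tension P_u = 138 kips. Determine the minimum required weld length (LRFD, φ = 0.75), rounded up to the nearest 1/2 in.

E80XX → F_EXX = 80 ksi.
Throat t_e = 0.707 × 0.375 = 0.2651 in.
φr_n = 0.75 × 0.6 × 80 × 0.2651 = 9.544 kips/in.
L_req = P_u / φr_n = 138 / 9.544 = 14.46 in total.
Round up → use L = 14.5 in.

L = 14.5 in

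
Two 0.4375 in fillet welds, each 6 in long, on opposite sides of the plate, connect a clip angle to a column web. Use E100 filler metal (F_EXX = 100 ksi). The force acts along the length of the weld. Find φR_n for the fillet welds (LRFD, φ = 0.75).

Effective throat t_e = 0.707 × 0.4375 = 0.3093 in.
Total length L = 12 in; A_we = 0.3093 × 12 = 3.712 in².
F_nw = 0.6 F_EXX = 0.6 × 100 = 60 ksi.
φR_n = 0.75 × 60 × 3.712 = 167 kips.

φR_n ≈ 167 kips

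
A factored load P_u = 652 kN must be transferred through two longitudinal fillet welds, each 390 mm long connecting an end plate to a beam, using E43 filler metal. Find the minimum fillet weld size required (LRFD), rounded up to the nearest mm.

w = 7 mm

E43XX → F_EXX = 430 MPa.
Total weld length L = 780 mm.
Required throat t_e = P_u / (φ × 0.6 F_EXX × L) = 652 / (0.75 × 0.6 × 430 × 780 × 10⁻³) = 4.32 mm.
Required leg w = t_e / 0.707 = 6.11 mm → use 7 mm.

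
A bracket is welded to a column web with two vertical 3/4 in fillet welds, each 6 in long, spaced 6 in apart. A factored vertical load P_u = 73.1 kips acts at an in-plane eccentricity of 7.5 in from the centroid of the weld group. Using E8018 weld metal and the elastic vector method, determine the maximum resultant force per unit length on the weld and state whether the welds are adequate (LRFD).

f_max ≈ 20.9 kip/in; NOT adequate

E80XX → F_EXX = 80 ksi.
Total weld length L_w = 12 in. Treat welds as unit-width lines.
Polar moment about centroid: J = 2[d³/12 + d(b/2)²] = 2[6³/12 + 6×3²] = 144 in³.
Direct shear f_v = P/L_w = 73.1 / 12 = 6.092 kip/in (vertical).
Torsion M = P·e = 73.1 × 7.5 = 548.25 kip·in.
Critical point at (x, y) = (3, 3) from centroid. f_tx = M·y/J = 11.42 kip/in; f_ty = M·x/J = 11.42 kip/in.
Resultant f_max = √[f_tx² + (f_v + f_ty)²] = √[11.42² + (6.092 + 11.42)²] = 20.91 kip/in.
Capacity per unit length: φr_n = 0.75 × 0.6 × 80 × (0.707 × 0.75) = 19.09 kip/in.
20.91 > 19.09 → NOT adequate.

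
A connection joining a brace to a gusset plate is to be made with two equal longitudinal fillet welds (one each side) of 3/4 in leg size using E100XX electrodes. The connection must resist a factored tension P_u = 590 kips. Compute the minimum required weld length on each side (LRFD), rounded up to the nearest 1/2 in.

L = 12.5 in on each side

E100XX → F_EXX = 100 ksi.
Throat t_e = 0.707 × 0.75 = 0.5302 in.
φr_n = 0.75 × 0.6 × 100 × 0.5302 = 23.86 kips/in.
L_req = P_u / φr_n = 590 / 23.86 = 24.73 in total.
Per side: 24.73 / 2 = 12.36 in.
Round up → use L = 12.5 in on each side.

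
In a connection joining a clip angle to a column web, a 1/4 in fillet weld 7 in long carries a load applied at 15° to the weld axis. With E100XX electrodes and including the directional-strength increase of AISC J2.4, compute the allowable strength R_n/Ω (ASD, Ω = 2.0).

R_n/Ω ≈ 39.6 kip

E100XX → F_EXX = 100 ksi.
t_e = 0.707 × 0.25 = 0.1767 in; A_we = 0.1767 × 7 = 1.237 in².
Directional factor: 1.0 + 0.5 sin^1.5(15°) = 1.066.
F_nw = 0.6 × 100 × 1.066 = 63.95 ksi.
R_n/Ω = (63.95 × 1.237) / 2.0 = 39.56 kip.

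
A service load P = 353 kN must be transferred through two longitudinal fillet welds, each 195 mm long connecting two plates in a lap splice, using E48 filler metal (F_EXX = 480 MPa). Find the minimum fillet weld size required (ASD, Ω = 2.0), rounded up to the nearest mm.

Total weld length L = 390 mm.
Required throat t_e = P × Ω / (0.6 F_EXX × L) = 353 × 2.0 / (0.6 × 480 × 390 × 10⁻³) = 6.286 mm.
Required leg w = t_e / 0.707 = 8.891 mm → use 9 mm.

w = 9 mm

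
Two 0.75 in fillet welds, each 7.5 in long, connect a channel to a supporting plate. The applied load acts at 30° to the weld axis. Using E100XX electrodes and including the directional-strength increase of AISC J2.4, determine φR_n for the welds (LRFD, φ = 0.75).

E100XX → F_EXX = 100 ksi.
t_e = 0.707 × 0.75 = 0.5302 in; A_we = 0.5302 × 15 = 7.954 in².
Directional factor: 1.0 + 0.5 sin^1.5(30°) = 1.177.
F_nw = 0.6 × 100 × 1.177 = 70.61 ksi.
φR_n = 0.75 × 70.61 × 7.954 = 421.2 kips.

φR_n ≈ 421 kips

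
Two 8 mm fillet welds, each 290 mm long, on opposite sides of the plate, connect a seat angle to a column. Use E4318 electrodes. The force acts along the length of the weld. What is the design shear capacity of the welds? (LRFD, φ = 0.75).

E43XX → F_EXX = 430 MPa.
Effective throat t_e = 0.707 × 8 = 5.656 mm.
Total length L = 580 mm; A_we = 5.656 × 580 = 3280 mm².
F_nw = 0.6 F_EXX = 0.6 × 430 = 258 MPa.
φR_n = 0.75 × 258 × 3280 × 10⁻³ = 634.8 kN.

φR_n ≈ 635 kN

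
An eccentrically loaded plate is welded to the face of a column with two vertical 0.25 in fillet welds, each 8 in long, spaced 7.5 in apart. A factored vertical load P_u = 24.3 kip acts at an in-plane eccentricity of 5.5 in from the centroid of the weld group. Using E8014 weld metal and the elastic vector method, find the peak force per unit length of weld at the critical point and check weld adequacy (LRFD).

f_max ≈ 3.58 kip/in; adequate

E80XX → F_EXX = 80 ksi.
Total weld length L_w = 16 in. Treat welds as unit-width lines.
Polar moment about centroid: J = 2[d³/12 + d(b/2)²] = 2[8³/12 + 8×3.75²] = 310.3 in³.
Direct shear f_v = P/L_w = 24.3 / 16 = 1.519 kip/in (vertical).
Torsion M = P·e = 24.3 × 5.5 = 133.65 kip·in.
Critical point at (x, y) = (3.75, 4) from centroid. f_tx = M·y/J = 1.723 kip/in; f_ty = M·x/J = 1.615 kip/in.
Resultant f_max = √[f_tx² + (f_v + f_ty)²] = √[1.723² + (1.519 + 1.615)²] = 3.576 kip/in.
Capacity per unit length: φr_n = 0.75 × 0.6 × 80 × (0.707 × 0.25) = 6.363 kip/in.
3.576 ≤ 6.363 → adequate.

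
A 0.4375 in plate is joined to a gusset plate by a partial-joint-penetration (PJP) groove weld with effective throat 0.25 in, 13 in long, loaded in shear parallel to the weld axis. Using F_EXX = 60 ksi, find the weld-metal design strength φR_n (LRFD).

Effective throat (given) t_e = 0.25 in.
A_we = 0.25 × 13 = 3.25 in².
F_nw = 0.6 F_EXX = 36 ksi.
φR_n = 0.75 × 36 × 3.25 = 87.75 kip.

φR_n ≈ 87.8 kip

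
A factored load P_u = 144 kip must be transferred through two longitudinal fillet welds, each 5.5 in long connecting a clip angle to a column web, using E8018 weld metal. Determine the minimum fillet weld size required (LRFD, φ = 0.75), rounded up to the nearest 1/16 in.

w = 9/16 in

E80XX → F_EXX = 80 ksi.
Total weld length L = 11 in.
Required throat t_e = P_u / (φ × 0.6 F_EXX × L) = 144 / (0.75 × 0.6 × 80 × 11) = 0.3636 in.
Required leg w = t_e / 0.707 = 0.5143 in → use 9/16 in.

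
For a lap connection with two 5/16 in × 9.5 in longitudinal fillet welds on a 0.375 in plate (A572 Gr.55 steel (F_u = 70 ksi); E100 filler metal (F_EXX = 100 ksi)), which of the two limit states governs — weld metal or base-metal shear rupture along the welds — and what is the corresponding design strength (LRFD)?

φR_n ≈ 189 kips (weld metal governs)

t_e = 0.707 × 0.3125 = 0.2209 in; L = 19 in.
Weld metal: φR_n = 0.75 × 0.6 × 100 × 0.2209 × 19 = 188.9 kips.
Base metal (shear rupture): φR_n = 0.75 × 0.6 × 70 × 0.375 × 19 = 224.4 kips.
Governing: weld metal.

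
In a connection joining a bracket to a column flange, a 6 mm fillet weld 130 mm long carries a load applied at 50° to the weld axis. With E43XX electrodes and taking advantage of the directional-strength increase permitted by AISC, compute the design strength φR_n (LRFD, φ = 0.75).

E43XX → F_EXX = 430 MPa.
t_e = 0.707 × 6 = 4.242 mm; A_we = 4.242 × 130 = 551.5 mm².
Directional factor: 1.0 + 0.5 sin^1.5(50°) = 1.335.
F_nw = 0.6 × 430 × 1.335 = 344.5 MPa.
φR_n = 0.75 × 344.5 × 551.5 × 10⁻³ = 142.5 kN.

φR_n ≈ 142 kN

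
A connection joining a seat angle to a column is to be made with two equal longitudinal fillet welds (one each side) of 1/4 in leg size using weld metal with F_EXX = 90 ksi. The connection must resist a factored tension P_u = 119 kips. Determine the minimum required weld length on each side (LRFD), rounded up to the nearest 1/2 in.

L = 8.5 in on each side

Throat t_e = 0.707 × 0.25 = 0.1767 in.
φr_n = 0.75 × 0.6 × 90 × 0.1767 = 7.158 kips/in.
L_req = P_u / φr_n = 119 / 7.158 = 16.62 in total.
Per side: 16.62 / 2 = 8.312 in.
Round up → use L = 8.5 in on each side.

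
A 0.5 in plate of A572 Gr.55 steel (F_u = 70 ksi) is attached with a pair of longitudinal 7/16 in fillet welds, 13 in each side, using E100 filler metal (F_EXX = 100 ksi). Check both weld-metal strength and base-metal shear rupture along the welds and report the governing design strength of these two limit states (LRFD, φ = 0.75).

t_e = 0.707 × 0.4375 = 0.3093 in; L = 26 in.
Weld metal: φR_n = 0.75 × 0.6 × 100 × 0.3093 × 26 = 361.9 kips.
Base metal (shear rupture): φR_n = 0.75 × 0.6 × 70 × 0.5 × 26 = 409.5 kips.
Governing: weld metal.

φR_n ≈ 362 kips (weld metal governs)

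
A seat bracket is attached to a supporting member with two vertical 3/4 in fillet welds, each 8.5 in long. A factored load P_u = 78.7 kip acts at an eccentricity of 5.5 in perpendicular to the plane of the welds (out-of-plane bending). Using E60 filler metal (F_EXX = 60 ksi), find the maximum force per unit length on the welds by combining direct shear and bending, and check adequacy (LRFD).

L_w = 2 × 8.5 = 17 in; section modulus (unit throat) S = 2 × L²/6 = 24.08 in².
Direct shear f_v = P/L_w = 78.7/17 = 4.629 kip/in.
Moment M = P × e = 78.7 × 5.5 = 432.85 kip·in; bending f_b = M/S = 17.97 kip/in.
f_max = √(f_v² + f_b²) = √(4.629² + 17.97²) = 18.56 kip/in.
φr_n = 0.75 × 0.6 × 60 × (0.707 × 0.75) = 14.32 kip/in → NOT adequate.

f_max ≈ 18.6 kip/in; NOT adequate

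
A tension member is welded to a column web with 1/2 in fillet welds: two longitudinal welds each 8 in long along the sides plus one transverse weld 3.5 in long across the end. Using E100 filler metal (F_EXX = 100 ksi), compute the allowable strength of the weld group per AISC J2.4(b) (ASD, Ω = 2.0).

t_e = 0.707 × 0.5 = 0.3535 in.
R_nwl = 0.6 × 100 × 0.3535 × 16 = 339.4 kip (longitudinal, 2 welds).
R_nwt = 0.6 × 100 × 0.3535 × 3.5 = 74.23 kip (transverse, base value).
(i) R_nwl + R_nwt = 413.6 kip; (ii) 0.85 R_nwl + 1.5 R_nwt = 399.8 kip.
R_n = max = 413.6 kip [governs: (i)]; R_n/Ω = 206.8 kip.

R_n/Ω ≈ 207 kip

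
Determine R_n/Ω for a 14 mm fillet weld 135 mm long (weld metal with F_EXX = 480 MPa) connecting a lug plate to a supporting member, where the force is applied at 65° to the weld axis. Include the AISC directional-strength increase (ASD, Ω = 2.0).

t_e = 0.707 × 14 = 9.898 mm; A_we = 9.898 × 135 = 1336 mm².
Directional factor: 1.0 + 0.5 sin^1.5(65°) = 1.431.
F_nw = 0.6 × 480 × 1.431 = 412.2 MPa.
R_n/Ω = (412.2 × 1336) / 2.0 × 10⁻³ = 275.4 kN.

R_n/Ω ≈ 275 kN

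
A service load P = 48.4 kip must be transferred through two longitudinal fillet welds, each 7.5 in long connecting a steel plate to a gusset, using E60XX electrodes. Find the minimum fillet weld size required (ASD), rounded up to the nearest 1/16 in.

E60XX → F_EXX = 60 ksi.
Total weld length L = 15 in.
Required throat t_e = P × Ω / (0.6 F_EXX × L) = 48.4 × 2.0 / (0.6 × 60 × 15) = 0.1793 in.
Required leg w = t_e / 0.707 = 0.2535 in → use 5/16 in.

w = 5/16 in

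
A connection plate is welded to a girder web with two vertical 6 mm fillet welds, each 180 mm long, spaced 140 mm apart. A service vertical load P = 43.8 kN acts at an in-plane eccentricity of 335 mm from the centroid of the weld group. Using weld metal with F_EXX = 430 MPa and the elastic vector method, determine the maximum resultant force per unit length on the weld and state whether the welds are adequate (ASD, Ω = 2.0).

f_max ≈ 693 N/mm; NOT adequate

Total weld length L_w = 360 mm. Treat welds as unit-width lines.
Polar moment about centroid: J = 2[d³/12 + d(b/2)²] = 2[180³/12 + 180×70²] = 2736000 mm³.
Direct shear f_v = P/L_w = 43.8×10³ / 360 = 121.7 N/mm (vertical).
Torsion M = P·e = 43.8×10³ × 335 = 14673000 N·mm.
Critical point at (x, y) = (70, 90) from centroid. f_tx = M·y/J = 482.7 N/mm; f_ty = M·x/J = 375.4 N/mm.
Resultant f_max = √[f_tx² + (f_v + f_ty)²] = √[482.7² + (121.7 + 375.4)²] = 692.9 N/mm.
Capacity per unit length: r_n/Ω = (1/2.0) × 0.6 × 430 × (0.707 × 6) = 547.2 N/mm.
692.9 > 547.2 → NOT adequate.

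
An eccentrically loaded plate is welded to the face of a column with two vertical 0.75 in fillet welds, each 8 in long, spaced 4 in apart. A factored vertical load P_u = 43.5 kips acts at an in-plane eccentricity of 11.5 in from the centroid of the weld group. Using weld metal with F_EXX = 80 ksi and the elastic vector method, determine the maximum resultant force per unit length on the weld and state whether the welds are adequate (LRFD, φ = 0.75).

Total weld length L_w = 16 in. Treat welds as unit-width lines.
Polar moment about centroid: J = 2[d³/12 + d(b/2)²] = 2[8³/12 + 8×2²] = 149.3 in³.
Direct shear f_v = P/L_w = 43.5 / 16 = 2.719 kip/in (vertical).
Torsion M = P·e = 43.5 × 11.5 = 500.25 kip·in.
Critical point at (x, y) = (2, 4) from centroid. f_tx = M·y/J = 13.4 kip/in; f_ty = M·x/J = 6.7 kip/in.
Resultant f_max = √[f_tx² + (f_v + f_ty)²] = √[13.4² + (2.719 + 6.7)²] = 16.38 kip/in.
Capacity per unit length: φr_n = 0.75 × 0.6 × 80 × (0.707 × 0.75) = 19.09 kip/in.
16.38 ≤ 19.09 → adequate.

f_max ≈ 16.4 kip/in; adequate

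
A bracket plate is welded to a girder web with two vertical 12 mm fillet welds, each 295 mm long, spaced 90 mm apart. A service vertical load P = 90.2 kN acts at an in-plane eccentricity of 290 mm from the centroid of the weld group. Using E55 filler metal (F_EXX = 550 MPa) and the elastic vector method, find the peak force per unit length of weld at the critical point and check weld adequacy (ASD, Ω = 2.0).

Total weld length L_w = 590 mm. Treat welds as unit-width lines.
Polar moment about centroid: J = 2[d³/12 + d(b/2)²] = 2[295³/12 + 295×45²] = 5473000 mm³.
Direct shear f_v = P/L_w = 90.2×10³ / 590 = 152.9 N/mm (vertical).
Torsion M = P·e = 90.2×10³ × 290 = 26158000 N·mm.
Critical point at (x, y) = (45, 147.5) from centroid. f_tx = M·y/J = 704.9 N/mm; f_ty = M·x/J = 215.1 N/mm.
Resultant f_max = √[f_tx² + (f_v + f_ty)²] = √[704.9² + (152.9 + 215.1)²] = 795.2 N/mm.
Capacity per unit length: r_n/Ω = (1/2.0) × 0.6 × 550 × (0.707 × 12) = 1400 N/mm.
795.2 ≤ 1400 → adequate.

f_max ≈ 795 N/mm; adequate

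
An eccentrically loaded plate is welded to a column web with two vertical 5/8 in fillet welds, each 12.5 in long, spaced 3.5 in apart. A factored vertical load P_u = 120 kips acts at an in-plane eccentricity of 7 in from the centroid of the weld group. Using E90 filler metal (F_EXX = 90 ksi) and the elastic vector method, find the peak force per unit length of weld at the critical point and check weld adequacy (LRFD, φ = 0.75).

f_max ≈ 15.6 kip/in; adequate

Total weld length L_w = 25 in. Treat welds as unit-width lines.
Polar moment about centroid: J = 2[d³/12 + d(b/2)²] = 2[12.5³/12 + 12.5×1.75²] = 402.1 in³.
Direct shear f_v = P/L_w = 120 / 25 = 4.8 kip/in (vertical).
Torsion M = P·e = 120 × 7 = 840 kip·in.
Critical point at (x, y) = (1.75, 6.25) from centroid. f_tx = M·y/J = 13.06 kip/in; f_ty = M·x/J = 3.656 kip/in.
Resultant f_max = √[f_tx² + (f_v + f_ty)²] = √[13.06² + (4.8 + 3.656)²] = 15.56 kip/in.
Capacity per unit length: φr_n = 0.75 × 0.6 × 90 × (0.707 × 0.625) = 17.9 kip/in.
15.56 ≤ 17.9 → adequate.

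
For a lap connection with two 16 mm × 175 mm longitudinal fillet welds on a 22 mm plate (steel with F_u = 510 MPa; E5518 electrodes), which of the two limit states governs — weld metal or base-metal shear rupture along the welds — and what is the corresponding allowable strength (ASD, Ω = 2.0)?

R_n/Ω ≈ 653 kN (weld metal governs)

E55XX → F_EXX = 550 MPa.
t_e = 0.707 × 16 = 11.31 mm; L = 350 mm.
Weld metal: R_n/Ω = (1/2.0) × 0.6 × 550 × 11.31 × 350 × 10⁻³ = 653.3 kN.
Base metal (shear rupture): R_n/Ω = (1/2.0) × 0.6 × 510 × 22 × 350 × 10⁻³ = 1178 kN.
Governing: weld metal.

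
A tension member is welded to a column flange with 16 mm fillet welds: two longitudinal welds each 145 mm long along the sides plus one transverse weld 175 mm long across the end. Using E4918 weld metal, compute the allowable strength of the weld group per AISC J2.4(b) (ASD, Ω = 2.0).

E49XX → F_EXX = 490 MPa.
t_e = 0.707 × 16 = 11.31 mm.
R_nwl = 0.6 × 490 × 11.31 × 290 × 10⁻³ = 964.5 kN (longitudinal, 2 welds).
R_nwt = 0.6 × 490 × 11.31 × 175 × 10⁻³ = 582 kN (transverse, base value).
(i) R_nwl + R_nwt = 1546 kN; (ii) 0.85 R_nwl + 1.5 R_nwt = 1693 kN.
R_n = max = 1693 kN [governs: (ii)]; R_n/Ω = 846.4 kN.

R_n/Ω ≈ 846 kN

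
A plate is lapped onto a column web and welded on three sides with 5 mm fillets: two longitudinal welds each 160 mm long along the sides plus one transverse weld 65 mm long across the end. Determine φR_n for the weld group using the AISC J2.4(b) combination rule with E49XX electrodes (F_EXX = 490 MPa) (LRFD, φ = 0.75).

t_e = 0.707 × 5 = 3.535 mm.
R_nwl = 0.6 × 490 × 3.535 × 320 × 10⁻³ = 332.6 kN (longitudinal, 2 welds).
R_nwt = 0.6 × 490 × 3.535 × 65 × 10⁻³ = 67.55 kN (transverse, base value).
(i) R_nwl + R_nwt = 400.1 kN; (ii) 0.85 R_nwl + 1.5 R_nwt = 384 kN.
R_n = max = 400.1 kN [governs: (i)]; φR_n = 300.1 kN.

φR_n ≈ 300 kN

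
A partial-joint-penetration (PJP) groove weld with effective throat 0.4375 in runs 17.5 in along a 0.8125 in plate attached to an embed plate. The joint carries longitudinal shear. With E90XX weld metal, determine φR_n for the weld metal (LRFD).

E90XX → F_EXX = 90 ksi.
Effective throat (given) t_e = 0.4375 in.
A_we = 0.4375 × 17.5 = 7.656 in².
F_nw = 0.6 F_EXX = 54 ksi.
φR_n = 0.75 × 54 × 7.656 = 310.1 kips.

φR_n ≈ 310 kips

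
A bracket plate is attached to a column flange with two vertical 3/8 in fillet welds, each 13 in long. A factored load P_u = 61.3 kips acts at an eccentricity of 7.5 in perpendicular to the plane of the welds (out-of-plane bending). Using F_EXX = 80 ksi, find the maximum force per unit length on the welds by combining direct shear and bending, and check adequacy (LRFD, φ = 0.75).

L_w = 2 × 13 = 26 in; section modulus (unit throat) S = 2 × L²/6 = 56.33 in².
Direct shear f_v = P/L_w = 61.3/26 = 2.358 kip/in.
Moment M = P × e = 61.3 × 7.5 = 459.75 kip·in; bending f_b = M/S = 8.161 kip/in.
f_max = √(f_v² + f_b²) = √(2.358² + 8.161²) = 8.495 kip/in.
φr_n = 0.75 × 0.6 × 80 × (0.707 × 0.375) = 9.544 kip/in → adequate.

f_max ≈ 8.49 kip/in; adequate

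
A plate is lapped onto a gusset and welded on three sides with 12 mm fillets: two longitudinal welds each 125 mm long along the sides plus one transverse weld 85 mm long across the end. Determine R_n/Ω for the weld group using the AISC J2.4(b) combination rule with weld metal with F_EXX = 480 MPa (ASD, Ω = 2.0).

t_e = 0.707 × 12 = 8.484 mm.
R_nwl = 0.6 × 480 × 8.484 × 250 × 10⁻³ = 610.8 kN (longitudinal, 2 welds).
R_nwt = 0.6 × 480 × 8.484 × 85 × 10⁻³ = 207.7 kN (transverse, base value).
(i) R_nwl + R_nwt = 818.5 kN; (ii) 0.85 R_nwl + 1.5 R_nwt = 830.8 kN.
R_n = max = 830.8 kN [governs: (ii)]; R_n/Ω = 415.4 kN.

R_n/Ω ≈ 415 kN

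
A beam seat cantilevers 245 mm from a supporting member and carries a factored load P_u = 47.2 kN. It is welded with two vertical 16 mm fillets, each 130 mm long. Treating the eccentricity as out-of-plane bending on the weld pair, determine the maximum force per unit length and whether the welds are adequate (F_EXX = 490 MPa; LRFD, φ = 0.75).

L_w = 2 × 130 = 260 mm; section modulus (unit throat) S = 2 × L²/6 = 5633 mm².
Direct shear f_v = P/L_w = 47.2×10³/260 = 181.5 N/mm.
Moment M = P × e = 47.2×10³ × 245 = 11564000 N·mm; bending f_b = M/S = 2053 N/mm.
f_max = √(f_v² + f_b²) = √(181.5² + 2053²) = 2061 N/mm.
φr_n = 0.75 × 0.6 × 490 × (0.707 × 16) = 2494 N/mm → adequate.

f_max ≈ 2060 N/mm; adequate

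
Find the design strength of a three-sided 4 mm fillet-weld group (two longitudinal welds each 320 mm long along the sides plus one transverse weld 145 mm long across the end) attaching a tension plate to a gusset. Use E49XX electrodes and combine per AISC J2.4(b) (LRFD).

φR_n ≈ 490 kN

E49XX → F_EXX = 490 MPa.
t_e = 0.707 × 4 = 2.828 mm.
R_nwl = 0.6 × 490 × 2.828 × 640 × 10⁻³ = 532.1 kN (longitudinal, 2 welds).
R_nwt = 0.6 × 490 × 2.828 × 145 × 10⁻³ = 120.6 kN (transverse, base value).
(i) R_nwl + R_nwt = 652.7 kN; (ii) 0.85 R_nwl + 1.5 R_nwt = 633.1 kN.
R_n = max = 652.7 kN [governs: (i)]; φR_n = 489.5 kN.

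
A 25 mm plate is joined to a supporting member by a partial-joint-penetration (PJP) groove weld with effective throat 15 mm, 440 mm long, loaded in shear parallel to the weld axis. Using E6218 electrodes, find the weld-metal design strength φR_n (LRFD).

φR_n ≈ 1840 kN

E62XX → F_EXX = 620 MPa.
Effective throat (given) t_e = 15 mm.
A_we = 15 × 440 = 6600 mm².
F_nw = 0.6 F_EXX = 372 MPa.
φR_n = 0.75 × 372 × 6600 × 10⁻³ = 1841 kN.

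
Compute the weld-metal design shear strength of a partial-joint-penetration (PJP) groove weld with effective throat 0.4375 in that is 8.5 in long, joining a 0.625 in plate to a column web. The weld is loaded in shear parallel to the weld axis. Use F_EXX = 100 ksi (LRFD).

φR_n ≈ 167 kip

Effective throat (given) t_e = 0.4375 in.
A_we = 0.4375 × 8.5 = 3.719 in².
F_nw = 0.6 F_EXX = 60 ksi.
φR_n = 0.75 × 60 × 3.719 = 167.3 kip.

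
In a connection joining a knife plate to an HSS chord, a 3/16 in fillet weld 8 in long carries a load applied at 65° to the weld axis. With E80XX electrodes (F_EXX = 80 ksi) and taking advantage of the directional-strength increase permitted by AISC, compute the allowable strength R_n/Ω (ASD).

t_e = 0.707 × 0.1875 = 0.1326 in; A_we = 0.1326 × 8 = 1.06 in².
Directional factor: 1.0 + 0.5 sin^1.5(65°) = 1.431.
F_nw = 0.6 × 80 × 1.431 = 68.71 ksi.
R_n/Ω = (68.71 × 1.06) / 2.0 = 36.43 kips.

R_n/Ω ≈ 36.4 kips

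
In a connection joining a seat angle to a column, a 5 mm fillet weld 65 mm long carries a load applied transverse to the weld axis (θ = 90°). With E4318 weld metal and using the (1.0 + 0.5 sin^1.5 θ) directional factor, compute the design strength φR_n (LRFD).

φR_n ≈ 66.7 kN

E43XX → F_EXX = 430 MPa.
t_e = 0.707 × 5 = 3.535 mm; A_we = 3.535 × 65 = 229.8 mm².
Directional factor: 1.0 + 0.5 sin^1.5(90°) = 1.5.
F_nw = 0.6 × 430 × 1.5 = 387 MPa.
φR_n = 0.75 × 387 × 229.8 × 10⁻³ = 66.69 kN.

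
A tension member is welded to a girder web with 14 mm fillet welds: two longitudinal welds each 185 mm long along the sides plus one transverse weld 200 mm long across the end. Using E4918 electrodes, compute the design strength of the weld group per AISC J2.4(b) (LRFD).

φR_n ≈ 1340 kN

E49XX → F_EXX = 490 MPa.
t_e = 0.707 × 14 = 9.898 mm.
R_nwl = 0.6 × 490 × 9.898 × 370 × 10⁻³ = 1077 kN (longitudinal, 2 welds).
R_nwt = 0.6 × 490 × 9.898 × 200 × 10⁻³ = 582 kN (transverse, base value).
(i) R_nwl + R_nwt = 1659 kN; (ii) 0.85 R_nwl + 1.5 R_nwt = 1788 kN.
R_n = max = 1788 kN [governs: (ii)]; φR_n = 1341 kN.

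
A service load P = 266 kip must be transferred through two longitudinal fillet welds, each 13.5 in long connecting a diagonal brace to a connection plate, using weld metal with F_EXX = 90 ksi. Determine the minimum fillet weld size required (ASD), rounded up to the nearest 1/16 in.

w = 9/16 in

Total weld length L = 27 in.
Required throat t_e = P × Ω / (0.6 F_EXX × L) = 266 × 2.0 / (0.6 × 90 × 27) = 0.3649 in.
Required leg w = t_e / 0.707 = 0.5161 in → use 9/16 in.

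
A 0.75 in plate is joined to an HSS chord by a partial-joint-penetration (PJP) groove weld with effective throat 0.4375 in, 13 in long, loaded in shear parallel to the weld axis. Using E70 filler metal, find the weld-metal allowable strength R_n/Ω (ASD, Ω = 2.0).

E70XX → F_EXX = 70 ksi.
Effective throat (given) t_e = 0.4375 in.
A_we = 0.4375 × 13 = 5.688 in².
F_nw = 0.6 F_EXX = 42 ksi.
R_n/Ω = (42 × 5.688) / 2.0 = 119.4 kips.

R_n/Ω ≈ 119 kips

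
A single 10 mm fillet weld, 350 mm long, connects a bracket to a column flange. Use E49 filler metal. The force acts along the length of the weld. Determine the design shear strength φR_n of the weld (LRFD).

E49XX → F_EXX = 490 MPa.
Effective throat t_e = 0.707 × 10 = 7.07 mm.
Total length L = 350 mm; A_we = 7.07 × 350 = 2474 mm².
F_nw = 0.6 F_EXX = 0.6 × 490 = 294 MPa.
φR_n = 0.75 × 294 × 2474 × 10⁻³ = 545.6 kN.

φR_n ≈ 546 kN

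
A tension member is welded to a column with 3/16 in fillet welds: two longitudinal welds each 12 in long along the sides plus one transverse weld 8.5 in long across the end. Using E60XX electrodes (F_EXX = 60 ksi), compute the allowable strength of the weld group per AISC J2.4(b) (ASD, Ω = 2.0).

t_e = 0.707 × 0.1875 = 0.1326 in.
R_nwl = 0.6 × 60 × 0.1326 × 24 = 114.5 kips (longitudinal, 2 welds).
R_nwt = 0.6 × 60 × 0.1326 × 8.5 = 40.56 kips (transverse, base value).
(i) R_nwl + R_nwt = 155.1 kips; (ii) 0.85 R_nwl + 1.5 R_nwt = 158.2 kips.
R_n = max = 158.2 kips [governs: (ii)]; R_n/Ω = 79.1 kips.

R_n/Ω ≈ 79.1 kips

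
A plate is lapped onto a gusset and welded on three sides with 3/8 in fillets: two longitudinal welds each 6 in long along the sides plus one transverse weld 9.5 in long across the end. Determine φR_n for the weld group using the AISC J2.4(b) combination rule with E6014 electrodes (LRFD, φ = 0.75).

φR_n ≈ 175 kips

E60XX → F_EXX = 60 ksi.
t_e = 0.707 × 0.375 = 0.2651 in.
R_nwl = 0.6 × 60 × 0.2651 × 12 = 114.5 kips (longitudinal, 2 welds).
R_nwt = 0.6 × 60 × 0.2651 × 9.5 = 90.67 kips (transverse, base value).
(i) R_nwl + R_nwt = 205.2 kips; (ii) 0.85 R_nwl + 1.5 R_nwt = 233.4 kips.
R_n = max = 233.4 kips [governs: (ii)]; φR_n = 175 kips.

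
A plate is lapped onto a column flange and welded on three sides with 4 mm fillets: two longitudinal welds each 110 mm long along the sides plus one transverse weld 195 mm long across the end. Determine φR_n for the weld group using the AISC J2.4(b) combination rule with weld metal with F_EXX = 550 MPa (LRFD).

φR_n ≈ 336 kN

t_e = 0.707 × 4 = 2.828 mm.
R_nwl = 0.6 × 550 × 2.828 × 220 × 10⁻³ = 205.3 kN (longitudinal, 2 welds).
R_nwt = 0.6 × 550 × 2.828 × 195 × 10⁻³ = 182 kN (transverse, base value).
(i) R_nwl + R_nwt = 387.3 kN; (ii) 0.85 R_nwl + 1.5 R_nwt = 447.5 kN.
R_n = max = 447.5 kN [governs: (ii)]; φR_n = 335.6 kN.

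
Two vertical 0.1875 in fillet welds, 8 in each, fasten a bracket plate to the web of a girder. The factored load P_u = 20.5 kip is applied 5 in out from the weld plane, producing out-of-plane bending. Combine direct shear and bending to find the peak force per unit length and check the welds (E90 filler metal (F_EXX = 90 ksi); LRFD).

L_w = 2 × 8 = 16 in; section modulus (unit throat) S = 2 × L²/6 = 21.33 in².
Direct shear f_v = P/L_w = 20.5/16 = 1.281 kip/in.
Moment M = P × e = 20.5 × 5 = 102.5 kip·in; bending f_b = M/S = 4.805 kip/in.
f_max = √(f_v² + f_b²) = √(1.281² + 4.805²) = 4.973 kip/in.
φr_n = 0.75 × 0.6 × 90 × (0.707 × 0.1875) = 5.369 kip/in → adequate.

f_max ≈ 4.97 kip/in; adequate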